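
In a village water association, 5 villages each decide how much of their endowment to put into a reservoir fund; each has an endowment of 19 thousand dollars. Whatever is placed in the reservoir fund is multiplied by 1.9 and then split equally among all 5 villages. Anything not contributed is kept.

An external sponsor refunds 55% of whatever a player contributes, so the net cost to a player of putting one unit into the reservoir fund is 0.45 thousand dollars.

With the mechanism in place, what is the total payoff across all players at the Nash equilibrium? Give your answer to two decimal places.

The effective private return is (1.9/5) / 0.45 = 0.8444, which is still under 1, so the mechanism doesn't change anyone's dominant strategy: zero contribution.
Everyone keeps their endowment and the group total is 5 × 19 = 95.

95.00 thousand dollars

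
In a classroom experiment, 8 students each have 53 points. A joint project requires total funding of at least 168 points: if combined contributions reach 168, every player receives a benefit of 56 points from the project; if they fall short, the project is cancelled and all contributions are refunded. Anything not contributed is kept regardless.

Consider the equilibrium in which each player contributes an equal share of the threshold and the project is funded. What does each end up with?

88 points

Equal share of the threshold: 168/8 = 21.
At this profile no one gains by cutting their contribution: any cut drops the total below 168, the project is cancelled, contributions are refunded, and the deviator ends with 53, which is less than 53 − 21 + 56 = 88. Contributing more than 21 just wastes the excess. So contributing exactly 21 is a best response.
Each player's payoff: 53 − 21 + 56 = 88.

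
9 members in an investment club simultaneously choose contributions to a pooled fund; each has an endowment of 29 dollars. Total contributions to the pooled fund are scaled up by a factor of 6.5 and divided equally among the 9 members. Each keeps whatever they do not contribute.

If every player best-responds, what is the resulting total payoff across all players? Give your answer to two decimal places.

Each contributed unit returns 6.5/9 = 0.7222 to its contributor — below 1 — so contributing 0 is dominant for every player. At the Nash equilibrium everyone keeps their 29, and the group total is 9 × 29 = 261.

261.00 dollars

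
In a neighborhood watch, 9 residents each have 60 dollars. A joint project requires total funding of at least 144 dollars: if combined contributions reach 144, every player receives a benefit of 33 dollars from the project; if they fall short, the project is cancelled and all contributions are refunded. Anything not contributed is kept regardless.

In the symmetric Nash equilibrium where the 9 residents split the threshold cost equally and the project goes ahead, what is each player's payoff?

Equal share of the threshold: 144/9 = 16.
At this profile no one gains by cutting their contribution: any cut drops the total below 144, the project is cancelled, contributions are refunded, and the deviator ends with 60, which is less than 60 − 16 + 33 = 77. Contributing more than 16 just wastes the excess. So contributing exactly 16 is a best response.
Each player's payoff: 60 − 16 + 33 = 77.

77 dollars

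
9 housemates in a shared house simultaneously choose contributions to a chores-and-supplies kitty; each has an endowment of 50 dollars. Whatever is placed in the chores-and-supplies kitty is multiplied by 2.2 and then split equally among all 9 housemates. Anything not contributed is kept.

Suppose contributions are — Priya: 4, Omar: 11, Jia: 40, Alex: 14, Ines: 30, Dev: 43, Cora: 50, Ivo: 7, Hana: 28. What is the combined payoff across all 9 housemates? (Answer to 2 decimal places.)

722.40 dollars

Total contributed: 4 + 11 + 40 + 14 + 30 + 43 + 50 + 7 + 28 = 227; total kept: 9 × 50 − 227 = 223.
The chores-and-supplies kitty pays out 2.2 × 227 = 499.40 in aggregate.
Group total = 223 + 499.40 = 722.40.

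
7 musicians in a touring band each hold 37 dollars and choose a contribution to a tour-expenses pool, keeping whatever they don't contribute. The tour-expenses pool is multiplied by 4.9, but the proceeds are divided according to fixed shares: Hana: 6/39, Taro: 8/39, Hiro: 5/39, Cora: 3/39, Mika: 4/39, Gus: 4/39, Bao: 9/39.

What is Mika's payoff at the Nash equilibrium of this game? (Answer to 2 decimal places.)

74.19 dollars

A player with share s gets back 4.9·s per unit contributed, so full contribution is dominant for anyone with s > 1/4.9 = 0.2041 and zero contribution is dominant for anyone below.
Taro and Bao clear that bar, contributing 37 each; the remaining 5 contribute 0. Total contributed: 74.
Mika keeps 37 and receives 4.9 × 74 × 4/39 = 37.19 from the tour-expenses pool, for a payoff of 74.19.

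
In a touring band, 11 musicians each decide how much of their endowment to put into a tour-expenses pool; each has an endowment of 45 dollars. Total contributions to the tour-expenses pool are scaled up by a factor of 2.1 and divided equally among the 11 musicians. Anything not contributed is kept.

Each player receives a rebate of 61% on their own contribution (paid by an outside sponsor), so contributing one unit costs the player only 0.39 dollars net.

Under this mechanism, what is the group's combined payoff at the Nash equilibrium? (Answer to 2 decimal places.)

Even with the mechanism, each unit contributed returns only (2.1/11) / 0.39 = 0.4895 per unit of net cost, so contributing nothing is still dominant.
At the Nash equilibrium no one contributes; group total payoff = 11 × 45 = 495.

495.00 dollars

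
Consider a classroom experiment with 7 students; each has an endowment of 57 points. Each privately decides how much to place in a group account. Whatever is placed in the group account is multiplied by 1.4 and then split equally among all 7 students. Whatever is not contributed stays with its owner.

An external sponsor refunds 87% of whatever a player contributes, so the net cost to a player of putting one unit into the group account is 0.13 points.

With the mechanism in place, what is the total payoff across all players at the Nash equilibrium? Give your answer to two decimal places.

Under the mechanism each unit contributed yields (1.4/7) / 0.13 = 1.5385 back to its contributor per unit of net cost, which exceeds 1, making full contribution the dominant choice for everyone.
At the Nash equilibrium everyone contributes 57. Group total payoff = 7 × (57 × 0.87 + 1.4 × 57) = 905.73.

905.73 points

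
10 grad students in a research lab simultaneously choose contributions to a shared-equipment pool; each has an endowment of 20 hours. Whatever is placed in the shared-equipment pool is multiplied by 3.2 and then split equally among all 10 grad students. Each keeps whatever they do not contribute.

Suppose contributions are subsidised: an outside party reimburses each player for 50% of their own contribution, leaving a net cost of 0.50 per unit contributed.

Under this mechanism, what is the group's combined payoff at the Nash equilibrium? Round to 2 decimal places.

The effective private return is (3.2/10) / 0.50 = 0.6400, which is still under 1, so the mechanism doesn't change anyone's dominant strategy: zero contribution.
Everyone keeps their endowment and the group total is 10 × 20 = 200.

200.00 hours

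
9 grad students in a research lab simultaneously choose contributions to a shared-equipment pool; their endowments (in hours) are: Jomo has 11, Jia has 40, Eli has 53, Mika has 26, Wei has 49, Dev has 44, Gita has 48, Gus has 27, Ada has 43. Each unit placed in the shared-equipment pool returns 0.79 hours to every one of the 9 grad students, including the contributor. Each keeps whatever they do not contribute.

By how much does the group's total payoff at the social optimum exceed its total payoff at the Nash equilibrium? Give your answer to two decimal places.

The private return per contributed unit is 0.79 < 1 for everyone, so the Nash equilibrium is zero contribution and the group total is Σ E_j = 11 + 40 + 53 + 26 + 49 + 44 + 48 + 27 + 43 = 341.
Each contributed unit returns 7.110 to the group, so the social optimum is full contribution by everyone: group total = 7.110 × 341 = 2424.51.
Efficiency loss = (7.110 − 1) × 341 = 2083.51.

2083.51 hours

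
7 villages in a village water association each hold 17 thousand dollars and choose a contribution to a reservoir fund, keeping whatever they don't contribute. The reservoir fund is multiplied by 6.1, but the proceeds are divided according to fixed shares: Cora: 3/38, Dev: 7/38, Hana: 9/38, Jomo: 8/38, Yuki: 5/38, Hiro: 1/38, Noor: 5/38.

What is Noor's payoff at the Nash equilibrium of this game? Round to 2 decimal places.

For player j, contributing a unit is worthwhile iff 6.1 × (j's share) ≥ 1, i.e. iff j's share is at least 0.1639.
Dev, Hana and Jomo clear that bar, contributing 17 each; the remaining 4 contribute 0. Total contributed: 51.
Noor keeps 17 and receives 6.1 × 51 × 5/38 = 40.93 from the reservoir fund, for a payoff of 57.93.

57.93 thousand dollars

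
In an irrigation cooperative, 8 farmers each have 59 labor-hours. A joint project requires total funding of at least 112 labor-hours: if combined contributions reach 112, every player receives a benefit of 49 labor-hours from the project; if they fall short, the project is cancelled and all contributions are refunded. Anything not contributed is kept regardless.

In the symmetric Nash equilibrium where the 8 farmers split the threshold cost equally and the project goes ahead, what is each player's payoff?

94 labor-hours

Equal share of the threshold: 112/8 = 14.
At this profile no one gains by cutting their contribution: any cut drops the total below 112, the project is cancelled, contributions are refunded, and the deviator ends with 59, which is less than 59 − 14 + 49 = 94. Contributing more than 14 just wastes the excess. So contributing exactly 14 is a best response.
Each player's payoff: 59 − 14 + 49 = 94.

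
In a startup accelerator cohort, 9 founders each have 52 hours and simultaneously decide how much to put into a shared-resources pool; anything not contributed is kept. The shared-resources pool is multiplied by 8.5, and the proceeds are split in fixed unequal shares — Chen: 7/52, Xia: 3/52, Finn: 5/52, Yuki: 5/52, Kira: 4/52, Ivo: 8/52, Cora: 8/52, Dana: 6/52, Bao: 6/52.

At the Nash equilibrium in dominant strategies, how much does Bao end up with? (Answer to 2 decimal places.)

205.00 hours

A player with share s gets back 8.5·s per unit contributed, so full contribution is dominant for anyone with s > 1/8.5 = 0.1176 and zero contribution is dominant for anyone below.
Chen, Ivo and Cora clear that bar, contributing 52 each; the remaining 6 contribute 0. Total contributed: 156.
Bao keeps 52 and receives 8.5 × 156 × 6/52 = 153.00 from the shared-resources pool, for a payoff of 205.00.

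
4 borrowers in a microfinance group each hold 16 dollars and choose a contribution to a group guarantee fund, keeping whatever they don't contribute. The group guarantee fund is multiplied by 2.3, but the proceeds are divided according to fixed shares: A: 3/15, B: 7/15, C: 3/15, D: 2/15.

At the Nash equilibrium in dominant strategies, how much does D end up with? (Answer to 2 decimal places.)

20.91 dollars

A player with share s gets back 2.3·s per unit contributed, so full contribution is dominant for anyone with s > 1/2.3 = 0.4348 and zero contribution is dominant for anyone below.
Only B (7/15) clears that bar, contributing 16; the remaining 3 contribute 0. Total contributed: 16.
D keeps 16 and receives 2.3 × 16 × 2/15 = 4.91 from the group guarantee fund, for a payoff of 20.91.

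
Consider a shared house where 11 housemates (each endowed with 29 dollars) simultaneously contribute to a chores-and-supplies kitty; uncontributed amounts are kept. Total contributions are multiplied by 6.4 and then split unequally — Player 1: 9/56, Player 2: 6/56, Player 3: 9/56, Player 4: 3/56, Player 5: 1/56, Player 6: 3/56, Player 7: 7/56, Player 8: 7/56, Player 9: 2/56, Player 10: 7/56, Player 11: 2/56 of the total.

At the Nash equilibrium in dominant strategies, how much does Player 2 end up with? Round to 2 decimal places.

68.77 dollars

Player j's private return per contributed unit is 6.4 × (j's share). Contributing is weakly dominant for j when that share is at least 1/6.4 = 0.1563, and contributing 0 is dominant otherwise.
Player 1 and Player 3 are above the threshold, contributing 29 each; the remaining 9 contribute 0. Total contributed: 58.
Player 2 keeps 29 and receives 6.4 × 58 × 6/56 = 39.77 from the chores-and-supplies kitty, for a payoff of 68.77.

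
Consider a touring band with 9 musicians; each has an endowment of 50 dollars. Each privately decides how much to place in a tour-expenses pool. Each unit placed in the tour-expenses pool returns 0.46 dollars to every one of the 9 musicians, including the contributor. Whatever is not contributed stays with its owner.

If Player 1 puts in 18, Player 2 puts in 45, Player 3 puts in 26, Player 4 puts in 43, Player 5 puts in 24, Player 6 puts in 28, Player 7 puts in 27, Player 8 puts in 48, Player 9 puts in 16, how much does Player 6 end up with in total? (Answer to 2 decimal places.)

148.50 dollars

Total contributed: 18 + 45 + 26 + 43 + 24 + 28 + 27 + 48 + 16 = 275.
Each receives 0.46 × 275 = 126.50 from the tour-expenses pool.
Player 6 keeps 50 − 28 = 22, so Player 6's payoff is 22 + 126.50 = 148.50.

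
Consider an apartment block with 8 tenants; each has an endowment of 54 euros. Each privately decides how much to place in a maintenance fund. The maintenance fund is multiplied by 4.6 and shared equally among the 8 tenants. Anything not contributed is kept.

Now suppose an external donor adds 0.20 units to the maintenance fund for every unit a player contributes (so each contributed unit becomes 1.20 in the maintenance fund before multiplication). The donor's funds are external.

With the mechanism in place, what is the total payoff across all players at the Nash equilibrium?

432.00 euros

The effective private return is 4.6 × 1.20 / 8 = 0.6900, which is still under 1, so the mechanism doesn't change anyone's dominant strategy: zero contribution.
Everyone keeps their endowment and the group total is 8 × 54 = 432.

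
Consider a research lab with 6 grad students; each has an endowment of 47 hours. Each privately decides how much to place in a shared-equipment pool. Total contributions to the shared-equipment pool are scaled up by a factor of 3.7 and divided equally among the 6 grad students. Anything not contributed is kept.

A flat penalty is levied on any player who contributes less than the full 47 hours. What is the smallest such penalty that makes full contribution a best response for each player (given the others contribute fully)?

Given the others contribute fully, the best deviation is to contribute 0 (any partial contribution still incurs the fine and gives up units whose private return 0.6167 is below 1).
Deviating from 47 to 0 saves 47 hours but forfeits the deviator's share of the drop in the shared-equipment pool: 3.7/6 × 47 = 28.98.
So the deviation gain is 47 − 28.98 = 18.02, and the fine must be at least 18.02 hours to wipe it out.

18.02 hours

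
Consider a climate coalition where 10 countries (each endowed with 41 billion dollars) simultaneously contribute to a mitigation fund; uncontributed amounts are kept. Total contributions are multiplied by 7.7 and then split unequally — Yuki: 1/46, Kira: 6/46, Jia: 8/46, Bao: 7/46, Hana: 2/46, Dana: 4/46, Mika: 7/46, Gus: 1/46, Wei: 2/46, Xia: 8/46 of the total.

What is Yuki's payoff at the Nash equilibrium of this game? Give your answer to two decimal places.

Each unit j contributes comes back to j as 7.7 × (j's share), so j prefers to contribute only if that share exceeds 1/7.7 = 0.1299; otherwise keeping the unit dominates.
The shares above 0.1299 belong to Kira, Jia, Bao, Mika and Xia, contributing 41 each; the remaining 5 contribute 0. Total contributed: 205.
Yuki keeps 41 and receives 7.7 × 205 × 1/46 = 34.32 from the mitigation fund, for a payoff of 75.32.

75.32 billion dollars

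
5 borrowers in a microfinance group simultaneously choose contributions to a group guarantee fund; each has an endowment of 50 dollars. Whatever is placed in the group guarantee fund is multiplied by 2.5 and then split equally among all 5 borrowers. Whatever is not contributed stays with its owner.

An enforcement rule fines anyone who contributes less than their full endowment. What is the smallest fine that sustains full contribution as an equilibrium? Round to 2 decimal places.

25.00 dollars

Given the others contribute fully, the best deviation is to contribute 0 (any partial contribution still incurs the fine and gives up units whose private return 0.5000 is below 1).
Deviating from 50 to 0 saves 50 dollars but forfeits the deviator's share of the drop in the group guarantee fund: 2.5/5 × 50 = 25.00.
So the deviation gain is 50 − 25.00 = 25.00, and the fine must be at least 25.00 dollars to wipe it out.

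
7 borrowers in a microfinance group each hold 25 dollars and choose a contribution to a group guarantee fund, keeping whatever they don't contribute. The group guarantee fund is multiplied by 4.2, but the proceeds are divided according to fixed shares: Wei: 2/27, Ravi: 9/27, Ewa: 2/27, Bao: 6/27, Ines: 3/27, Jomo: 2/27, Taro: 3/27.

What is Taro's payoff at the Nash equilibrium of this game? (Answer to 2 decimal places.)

For player j, contributing a unit is worthwhile iff 4.2 × (j's share) ≥ 1, i.e. iff j's share is at least 0.2381.
Ravi alone (share 9/27) is above the threshold, contributing 25; the remaining 6 contribute 0. Total contributed: 25.
Taro keeps 25 and receives 4.2 × 25 × 3/27 = 11.67 from the group guarantee fund, for a payoff of 36.67.

36.67 dollars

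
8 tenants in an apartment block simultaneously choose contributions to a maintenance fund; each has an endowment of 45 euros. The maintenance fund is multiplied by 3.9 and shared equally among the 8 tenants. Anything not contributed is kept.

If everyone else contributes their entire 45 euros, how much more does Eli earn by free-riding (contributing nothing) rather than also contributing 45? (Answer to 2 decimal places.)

Switching from a contribution of 45 to 0 lets Eli keep an extra 45 euros, but lowers the maintenance fund by 45, which costs Eli their own share of that drop: 3.9/8 × 45 = 21.94.
Net gain = 45 − 21.94 = 23.06. The private return per contributed unit (0.4875) is below 1, so free-riding is indeed the best response regardless of what the others do.

23.06 euros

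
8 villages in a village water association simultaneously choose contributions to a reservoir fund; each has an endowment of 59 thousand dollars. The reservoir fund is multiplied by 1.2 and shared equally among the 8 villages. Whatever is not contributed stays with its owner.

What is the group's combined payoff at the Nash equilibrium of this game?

472.00 thousand dollars

Each contributed unit returns 1.2/8 = 0.1500 to its contributor — below 1 — so contributing 0 is dominant for every player. At the Nash equilibrium everyone keeps their 59, and the group total is 8 × 59 = 472.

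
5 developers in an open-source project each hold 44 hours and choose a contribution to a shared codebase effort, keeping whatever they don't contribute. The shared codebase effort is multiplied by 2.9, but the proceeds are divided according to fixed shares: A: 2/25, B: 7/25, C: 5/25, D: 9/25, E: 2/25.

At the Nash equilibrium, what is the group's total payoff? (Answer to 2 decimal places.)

303.60 hours

For player j, contributing a unit is worthwhile iff 2.9 × (j's share) ≥ 1, i.e. iff j's share is at least 0.3448.
The only share above 0.3448 is D's 9/25, contributing 44; the remaining 4 contribute 0. Total contributed: 44.
The shared codebase effort pays out 2.9 × 44 = 127.60 in total (split across the unequal shares, but the aggregate is all that matters for the group sum).
The 4 free-riders keep 44 each, adding 176. Group total = 176 + 127.60 = 303.60.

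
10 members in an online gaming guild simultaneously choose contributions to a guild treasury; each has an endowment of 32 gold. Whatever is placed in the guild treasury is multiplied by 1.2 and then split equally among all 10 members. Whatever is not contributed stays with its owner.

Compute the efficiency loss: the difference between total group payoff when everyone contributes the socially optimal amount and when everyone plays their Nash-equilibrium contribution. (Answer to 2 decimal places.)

Each contributed unit returns 1.2/10 = 0.1200 to its contributor — below 1 — so contributing 0 is dominant for every player. At the Nash equilibrium everyone keeps their 32, and the group total is 10 × 32 = 320.
Each contributed unit returns 1.200 to the group as a whole (0.1200 to each of 10 players), which exceeds 1, so the social optimum is full contribution: group total = 1.200 × 320 = 384.00.
Efficiency loss = 384.00 − 320 = 64.00.

64.00 gold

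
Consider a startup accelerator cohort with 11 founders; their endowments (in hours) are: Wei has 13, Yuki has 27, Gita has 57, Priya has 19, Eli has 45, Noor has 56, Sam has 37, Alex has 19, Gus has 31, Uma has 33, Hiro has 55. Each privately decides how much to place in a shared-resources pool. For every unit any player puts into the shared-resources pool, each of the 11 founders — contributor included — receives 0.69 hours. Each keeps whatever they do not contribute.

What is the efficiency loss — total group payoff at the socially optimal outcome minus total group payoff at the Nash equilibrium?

The private return per contributed unit is 0.69 < 1 for everyone, so the Nash equilibrium is zero contribution and the group total is Σ E_j = 13 + 27 + 57 + 19 + 45 + 56 + 37 + 19 + 31 + 33 + 55 = 392.
Each contributed unit returns 7.590 to the group, so the social optimum is full contribution by everyone: group total = 7.590 × 392 = 2975.28.
Efficiency loss = (7.590 − 1) × 392 = 2583.28.

2583.28 hours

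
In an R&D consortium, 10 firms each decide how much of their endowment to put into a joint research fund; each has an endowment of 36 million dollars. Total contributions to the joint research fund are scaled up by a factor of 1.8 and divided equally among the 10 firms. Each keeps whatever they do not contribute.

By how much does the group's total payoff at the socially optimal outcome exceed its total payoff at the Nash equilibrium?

Each contributed unit returns 1.8/10 = 0.1800 to its contributor — below 1 — so contributing 0 is dominant for every player. At the Nash equilibrium everyone keeps their 36, and the group total is 10 × 36 = 360.
Each contributed unit returns 1.800 to the group as a whole (0.1800 to each of 10 players), which exceeds 1, so the social optimum is full contribution: group total = 1.800 × 360 = 648.00.
Efficiency loss = 648.00 − 360 = 288.00.

288.00 million dollars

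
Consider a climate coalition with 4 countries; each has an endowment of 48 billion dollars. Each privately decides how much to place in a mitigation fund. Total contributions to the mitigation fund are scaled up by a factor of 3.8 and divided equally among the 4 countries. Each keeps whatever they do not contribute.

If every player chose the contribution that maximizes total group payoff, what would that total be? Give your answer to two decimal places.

Each contributed unit returns 3.800 to the group as a whole (0.9500 to each of 4 players), which exceeds 1, so the social optimum is full contribution: group total = 3.800 × 192 = 729.60.

729.60 billion dollars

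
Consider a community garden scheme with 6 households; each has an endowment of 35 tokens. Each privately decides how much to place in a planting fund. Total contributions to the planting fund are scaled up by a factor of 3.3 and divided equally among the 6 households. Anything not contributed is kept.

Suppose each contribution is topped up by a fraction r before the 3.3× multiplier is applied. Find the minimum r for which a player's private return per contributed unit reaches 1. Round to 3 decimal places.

With matching at rate r, one contributed unit becomes (1 + r) in the planting fund and returns 3.3 × (1 + r) / 6 to the contributor.
Setting this equal to 1: 1 + r = 6/3.3 = 1.8182.
So the minimum matching rate is r = 1.8182 − 1 = 0.818.

0.818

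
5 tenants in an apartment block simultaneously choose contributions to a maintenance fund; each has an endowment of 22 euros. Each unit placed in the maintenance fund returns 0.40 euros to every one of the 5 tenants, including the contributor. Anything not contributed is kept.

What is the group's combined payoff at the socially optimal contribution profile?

220.00 euros

Each contributed unit returns 2.000 to the group as a whole (0.40 to each of 5 players), which exceeds 1, so the social optimum is full contribution: group total = 2.000 × 110 = 220.00.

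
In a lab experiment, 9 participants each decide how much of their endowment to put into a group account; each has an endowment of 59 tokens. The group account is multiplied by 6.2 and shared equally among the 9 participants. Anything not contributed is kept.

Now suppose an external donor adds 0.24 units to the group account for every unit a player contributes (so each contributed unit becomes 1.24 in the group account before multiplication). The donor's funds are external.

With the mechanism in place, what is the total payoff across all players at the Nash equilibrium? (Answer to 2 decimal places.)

The effective private return is 6.2 × 1.24 / 9 = 0.8542, which is still under 1, so the mechanism doesn't change anyone's dominant strategy: zero contribution.
At the Nash equilibrium no one contributes; group total payoff = 9 × 59 = 531.

531.00 tokens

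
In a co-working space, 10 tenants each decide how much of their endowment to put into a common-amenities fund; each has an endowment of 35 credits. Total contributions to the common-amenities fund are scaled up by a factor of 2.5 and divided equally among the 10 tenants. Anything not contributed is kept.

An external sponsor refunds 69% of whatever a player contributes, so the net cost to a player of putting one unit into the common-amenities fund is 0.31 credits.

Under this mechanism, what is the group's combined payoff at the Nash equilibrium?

350.00 credits

With the mechanism, a contributed unit returns (2.5/10) / 0.31 = 0.8065 per unit of net cost — still below 1 — so contributing 0 remains dominant for every player.
At the Nash equilibrium no one contributes; group total payoff = 10 × 35 = 350.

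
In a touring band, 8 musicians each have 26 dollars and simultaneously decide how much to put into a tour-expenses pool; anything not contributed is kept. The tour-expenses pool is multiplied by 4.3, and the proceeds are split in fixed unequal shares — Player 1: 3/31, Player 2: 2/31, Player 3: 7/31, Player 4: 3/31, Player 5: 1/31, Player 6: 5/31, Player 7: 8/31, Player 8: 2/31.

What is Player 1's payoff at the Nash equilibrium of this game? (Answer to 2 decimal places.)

For player j, contributing a unit is worthwhile iff 4.3 × (j's share) ≥ 1, i.e. iff j's share is at least 0.2326.
Only Player 7 (8/31) clears that bar, contributing 26; the remaining 7 contribute 0. Total contributed: 26.
Player 1 keeps 26 and receives 4.3 × 26 × 3/31 = 10.82 from the tour-expenses pool, for a payoff of 36.82.

36.82 dollars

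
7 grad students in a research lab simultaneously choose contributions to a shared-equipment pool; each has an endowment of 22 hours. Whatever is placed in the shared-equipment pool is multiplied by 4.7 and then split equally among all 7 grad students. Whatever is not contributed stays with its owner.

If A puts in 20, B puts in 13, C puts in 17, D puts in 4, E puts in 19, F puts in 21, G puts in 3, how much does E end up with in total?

68.13 hours

Total contributed: 20 + 13 + 17 + 4 + 19 + 21 + 3 = 97.
Each receives 4.7 × 97 / 7 = 65.13 from the shared-equipment pool.
E keeps 22 − 19 = 3, so E's payoff is 3 + 65.13 = 68.13.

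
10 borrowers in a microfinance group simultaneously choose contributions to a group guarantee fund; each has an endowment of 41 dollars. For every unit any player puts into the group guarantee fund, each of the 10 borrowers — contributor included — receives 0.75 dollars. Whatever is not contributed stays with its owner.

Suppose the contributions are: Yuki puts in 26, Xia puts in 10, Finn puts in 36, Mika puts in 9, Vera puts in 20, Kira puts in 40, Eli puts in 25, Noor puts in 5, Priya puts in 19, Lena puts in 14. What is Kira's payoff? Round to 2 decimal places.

154.00 dollars

Total contributed: 26 + 10 + 36 + 9 + 20 + 40 + 25 + 5 + 19 + 14 = 204.
Each receives 0.75 × 204 = 153.00 from the group guarantee fund.
Kira keeps 41 − 40 = 1, so Kira's payoff is 1 + 153.00 = 154.00.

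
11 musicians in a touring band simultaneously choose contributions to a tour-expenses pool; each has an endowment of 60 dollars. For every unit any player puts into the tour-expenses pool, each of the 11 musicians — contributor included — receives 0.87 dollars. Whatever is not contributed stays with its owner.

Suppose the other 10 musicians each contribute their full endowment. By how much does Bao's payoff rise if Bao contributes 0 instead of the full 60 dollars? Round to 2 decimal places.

Switching from a contribution of 60 to 0 lets Bao keep an extra 60 dollars, but lowers the tour-expenses pool by 60, which costs Bao their own share of that drop: 0.87 × 60 = 52.20.
Net gain = 60 − 52.20 = 7.80. The private return per contributed unit (0.87) is below 1, so free-riding is indeed the best response regardless of what the others do.

7.80 dollars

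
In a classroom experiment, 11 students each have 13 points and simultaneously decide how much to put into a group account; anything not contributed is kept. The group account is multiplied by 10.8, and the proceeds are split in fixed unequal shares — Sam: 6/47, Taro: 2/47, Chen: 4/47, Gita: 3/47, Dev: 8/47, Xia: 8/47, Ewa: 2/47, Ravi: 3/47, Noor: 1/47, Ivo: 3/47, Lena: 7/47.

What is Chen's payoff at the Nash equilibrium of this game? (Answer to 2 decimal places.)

60.80 points

Each unit j contributes comes back to j as 10.8 × (j's share), so j prefers to contribute only if that share exceeds 1/10.8 = 0.0926; otherwise keeping the unit dominates.
The shares above 0.0926 belong to Sam, Dev, Xia and Lena, contributing 13 each; the remaining 7 contribute 0. Total contributed: 52.
Chen keeps 13 and receives 10.8 × 52 × 4/47 = 47.80 from the group account, for a payoff of 60.80.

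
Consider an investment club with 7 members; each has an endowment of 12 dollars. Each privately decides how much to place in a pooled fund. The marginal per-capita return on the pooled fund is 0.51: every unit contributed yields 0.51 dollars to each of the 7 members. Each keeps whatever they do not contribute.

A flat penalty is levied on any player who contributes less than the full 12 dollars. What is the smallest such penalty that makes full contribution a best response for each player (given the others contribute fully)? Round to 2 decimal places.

5.88 dollars

Given the others contribute fully, the best deviation is to contribute 0 (any partial contribution still incurs the fine and gives up units whose private return 0.51 is below 1).
Deviating from 12 to 0 saves 12 dollars but forfeits the deviator's share of the drop in the pooled fund: 0.51 × 12 = 6.12.
So the deviation gain is 12 − 6.12 = 5.88, and the fine must be at least 5.88 dollars to wipe it out.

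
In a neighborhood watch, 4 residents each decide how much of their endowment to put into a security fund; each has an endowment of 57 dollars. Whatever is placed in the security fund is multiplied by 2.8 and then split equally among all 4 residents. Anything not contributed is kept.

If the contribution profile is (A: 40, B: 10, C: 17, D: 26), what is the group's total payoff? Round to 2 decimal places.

395.40 dollars

Total contributed: 40 + 10 + 17 + 26 = 93; total kept: 4 × 57 − 93 = 135.
The security fund pays out 2.8 × 93 = 260.40 in aggregate.
Group total = 135 + 260.40 = 395.40.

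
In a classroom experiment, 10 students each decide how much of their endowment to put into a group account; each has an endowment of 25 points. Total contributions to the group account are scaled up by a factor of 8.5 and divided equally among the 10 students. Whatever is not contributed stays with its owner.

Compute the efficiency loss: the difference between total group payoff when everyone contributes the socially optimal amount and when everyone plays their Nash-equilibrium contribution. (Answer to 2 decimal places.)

Each contributed unit returns 8.5/10 = 0.8500 to its contributor — below 1 — so contributing 0 is dominant for every player. At the Nash equilibrium everyone keeps their 25, and the group total is 10 × 25 = 250.
Each contributed unit returns 8.500 to the group as a whole (0.8500 to each of 10 players), which exceeds 1, so the social optimum is full contribution: group total = 8.500 × 250 = 2125.00.
Efficiency loss = 2125.00 − 250 = 1875.00.

1875.00 points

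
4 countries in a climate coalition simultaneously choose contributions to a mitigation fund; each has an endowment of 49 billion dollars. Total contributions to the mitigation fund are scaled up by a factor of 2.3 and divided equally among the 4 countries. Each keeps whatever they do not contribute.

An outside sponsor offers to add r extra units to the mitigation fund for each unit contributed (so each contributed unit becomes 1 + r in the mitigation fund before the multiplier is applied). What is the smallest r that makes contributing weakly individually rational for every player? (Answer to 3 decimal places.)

With matching at rate r, one contributed unit becomes (1 + r) in the mitigation fund and returns 2.3 × (1 + r) / 4 to the contributor.
Setting this equal to 1: 1 + r = 4/2.3 = 1.7391.
So the minimum matching rate is r = 1.7391 − 1 = 0.739.

0.739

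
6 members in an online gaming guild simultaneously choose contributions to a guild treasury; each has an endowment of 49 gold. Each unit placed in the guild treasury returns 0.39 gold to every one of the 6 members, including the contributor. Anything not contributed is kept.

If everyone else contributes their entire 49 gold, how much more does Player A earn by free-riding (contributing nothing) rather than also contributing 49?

29.89 gold

Switching from a contribution of 49 to 0 lets Player A keep an extra 49 gold, but lowers the guild treasury by 49, which costs Player A their own share of that drop: 0.39 × 49 = 19.11.
Net gain = 49 − 19.11 = 29.89. The private return per contributed unit (0.39) is below 1, so free-riding is indeed the best response regardless of what the others do.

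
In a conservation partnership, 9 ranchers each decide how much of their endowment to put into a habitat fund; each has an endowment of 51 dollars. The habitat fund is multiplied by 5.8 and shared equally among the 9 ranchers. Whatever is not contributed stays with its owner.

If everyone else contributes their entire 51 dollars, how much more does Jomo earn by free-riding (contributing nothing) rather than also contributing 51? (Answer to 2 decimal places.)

18.13 dollars

Switching from a contribution of 51 to 0 lets Jomo keep an extra 51 dollars, but lowers the habitat fund by 51, which costs Jomo their own share of that drop: 5.8/9 × 51 = 32.87.
Net gain = 51 − 32.87 = 18.13. The private return per contributed unit (0.6444) is below 1, so free-riding is indeed the best response regardless of what the others do.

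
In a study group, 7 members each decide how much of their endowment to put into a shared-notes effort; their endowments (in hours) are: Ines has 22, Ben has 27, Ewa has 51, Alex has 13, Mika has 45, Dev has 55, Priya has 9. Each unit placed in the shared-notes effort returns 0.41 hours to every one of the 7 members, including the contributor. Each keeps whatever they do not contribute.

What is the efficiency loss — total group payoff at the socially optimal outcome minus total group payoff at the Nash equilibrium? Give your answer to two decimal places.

The private return per contributed unit is 0.41 < 1 for everyone, so the Nash equilibrium is zero contribution and the group total is Σ E_j = 22 + 27 + 51 + 13 + 45 + 55 + 9 = 222.
Each contributed unit returns 2.870 to the group, so the social optimum is full contribution by everyone: group total = 2.870 × 222 = 637.14.
Efficiency loss = (2.870 − 1) × 222 = 415.14.

415.14 hours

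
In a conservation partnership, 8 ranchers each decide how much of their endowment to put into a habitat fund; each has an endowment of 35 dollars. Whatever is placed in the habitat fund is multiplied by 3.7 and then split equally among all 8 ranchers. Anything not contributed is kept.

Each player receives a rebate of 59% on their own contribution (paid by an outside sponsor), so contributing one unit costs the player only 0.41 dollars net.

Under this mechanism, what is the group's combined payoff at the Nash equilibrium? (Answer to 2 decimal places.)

1201.20 dollars

With the mechanism, a contributed unit returns (3.7/8) / 0.41 = 1.1280 per unit of net cost to the contributor — now above 1 — so contributing fully is weakly dominant for every player.
So the Nash equilibrium is full contribution by all 8; the group earns 8 × (35 × 0.59 + 3.7 × 35) = 1201.20.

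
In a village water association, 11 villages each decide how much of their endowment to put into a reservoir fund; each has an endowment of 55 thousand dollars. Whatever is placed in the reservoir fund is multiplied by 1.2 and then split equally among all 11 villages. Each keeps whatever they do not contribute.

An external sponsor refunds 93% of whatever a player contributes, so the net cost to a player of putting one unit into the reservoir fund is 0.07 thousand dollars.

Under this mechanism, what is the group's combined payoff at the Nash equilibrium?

1288.65 thousand dollars

The effective private return per unit is now (1.2/11) / 0.07 = 1.5584 > 1, so every player's dominant strategy flips to full contribution.
So the Nash equilibrium is full contribution by all 11; the group earns 11 × (55 × 0.93 + 1.2 × 55) = 1288.65.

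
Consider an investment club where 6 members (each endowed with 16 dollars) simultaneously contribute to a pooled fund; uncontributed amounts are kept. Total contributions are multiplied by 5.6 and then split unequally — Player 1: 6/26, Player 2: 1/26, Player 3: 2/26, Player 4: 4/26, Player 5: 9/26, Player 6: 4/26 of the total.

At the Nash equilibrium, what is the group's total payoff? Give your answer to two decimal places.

243.20 dollars

Player j's private return per contributed unit is 5.6 × (j's share). Contributing is weakly dominant for j when that share is at least 1/5.6 = 0.1786, and contributing 0 is dominant otherwise.
Player 1 and Player 5 clear that bar, contributing 16 each; the remaining 4 contribute 0. Total contributed: 32.
The pooled fund pays out 5.6 × 32 = 179.20 in total (split across the unequal shares, but the aggregate is all that matters for the group sum).
The 4 free-riders keep 16 each, adding 64. Group total = 64 + 179.20 = 243.20.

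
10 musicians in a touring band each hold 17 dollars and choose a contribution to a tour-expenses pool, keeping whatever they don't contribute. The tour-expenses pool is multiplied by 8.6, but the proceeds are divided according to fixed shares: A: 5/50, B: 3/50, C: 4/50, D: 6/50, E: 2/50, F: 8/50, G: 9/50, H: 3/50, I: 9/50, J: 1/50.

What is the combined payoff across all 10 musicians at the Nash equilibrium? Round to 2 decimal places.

686.80 dollars

Each unit j contributes comes back to j as 8.6 × (j's share), so j prefers to contribute only if that share exceeds 1/8.6 = 0.1163; otherwise keeping the unit dominates.
D, F, G and I clear that bar, contributing 17 each; the remaining 6 contribute 0. Total contributed: 68.
The tour-expenses pool pays out 8.6 × 68 = 584.80 in total (split across the unequal shares, but the aggregate is all that matters for the group sum).
The 6 free-riders keep 17 each, adding 102. Group total = 102 + 584.80 = 686.80.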